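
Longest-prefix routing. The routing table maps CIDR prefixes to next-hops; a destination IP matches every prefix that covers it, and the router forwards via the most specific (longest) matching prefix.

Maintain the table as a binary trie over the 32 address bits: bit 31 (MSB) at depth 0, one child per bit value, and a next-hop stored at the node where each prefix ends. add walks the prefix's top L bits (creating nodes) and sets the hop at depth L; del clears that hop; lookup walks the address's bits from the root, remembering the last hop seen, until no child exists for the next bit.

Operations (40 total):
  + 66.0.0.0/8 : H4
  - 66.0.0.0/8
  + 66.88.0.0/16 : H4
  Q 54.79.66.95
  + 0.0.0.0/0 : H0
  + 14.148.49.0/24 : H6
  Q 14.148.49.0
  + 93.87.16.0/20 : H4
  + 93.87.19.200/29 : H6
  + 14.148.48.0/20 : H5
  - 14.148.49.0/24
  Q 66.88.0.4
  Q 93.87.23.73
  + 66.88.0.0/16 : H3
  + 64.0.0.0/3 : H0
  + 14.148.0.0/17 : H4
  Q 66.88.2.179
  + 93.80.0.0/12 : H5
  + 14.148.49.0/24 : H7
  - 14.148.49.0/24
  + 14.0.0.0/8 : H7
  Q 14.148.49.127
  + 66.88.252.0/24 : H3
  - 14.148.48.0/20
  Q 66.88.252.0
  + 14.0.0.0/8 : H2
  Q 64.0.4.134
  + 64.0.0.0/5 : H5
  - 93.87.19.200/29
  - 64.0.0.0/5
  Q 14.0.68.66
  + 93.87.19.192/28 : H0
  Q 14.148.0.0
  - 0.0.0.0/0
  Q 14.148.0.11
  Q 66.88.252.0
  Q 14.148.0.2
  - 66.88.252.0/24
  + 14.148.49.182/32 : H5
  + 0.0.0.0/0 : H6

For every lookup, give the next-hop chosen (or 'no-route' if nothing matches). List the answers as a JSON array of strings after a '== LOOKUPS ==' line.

Trace:
  + 66.0.0.0/8 (H4) depth=8
  del 66.0.0.0/8 (clear depth 8)
  + 66.88.0.0/16 (H4) depth=16
  Q 54.79.66.95: descend 0 ; hops seen [∅] ; pick no-route
  + 0.0.0.0/0 (H0) depth=0
  + 14.148.49.0/24 (H6) depth=24
  Q 14.148.49.0: descend 000011101001010000110001 ; hops seen [H0,H6] ; pick H6
  + 93.87.16.0/20 (H4) depth=20
  + 93.87.19.200/29 (H6) depth=29
  + 14.148.48.0/20 (H5) depth=20
  del 14.148.49.0/24 (clear depth 24)
  Q 66.88.0.4: descend 0100001001011000 ; hops seen [H0,H4] ; pick H4
  Q 93.87.23.73: descend 010111010101011100010 ; hops seen [H0,H4] ; pick H4
  + 66.88.0.0/16 (H3) depth=16
  + 64.0.0.0/3 (H0) depth=3
  + 14.148.0.0/17 (H4) depth=17
  Q 66.88.2.179: descend 0100001001011000 ; hops seen [H0,H0,H3] ; pick H3
  + 93.80.0.0/12 (H5) depth=12
  + 14.148.49.0/24 (H7) depth=24
  del 14.148.49.0/24 (clear depth 24)
  + 14.0.0.0/8 (H7) depth=8
  Q 14.148.49.127: descend 000011101001010000110001 ; hops seen [H0,H7,H4,H5] ; pick H5
  + 66.88.252.0/24 (H3) depth=24
  del 14.148.48.0/20 (clear depth 20)
  Q 66.88.252.0: descend 010000100101100011111100 ; hops seen [H0,H0,H3,H3] ; pick H3
  + 14.0.0.0/8 (H2) depth=8
  Q 64.0.4.134: descend 010000 ; hops seen [H0,H0] ; pick H0
  + 64.0.0.0/5 (H5) depth=5
  del 93.87.19.200/29 (clear depth 29)
  del 64.0.0.0/5 (clear depth 5)
  Q 14.0.68.66: descend 00001110 ; hops seen [H0,H2] ; pick H2
  + 93.87.19.192/28 (H0) depth=28
  Q 14.148.0.0: descend 000011101001010000 ; hops seen [H0,H2,H4] ; pick H4
  del 0.0.0.0/0 (clear depth 0)
  Q 14.148.0.11: descend 000011101001010000 ; hops seen [H2,H4] ; pick H4
  Q 66.88.252.0: descend 010000100101100011111100 ; hops seen [H0,H3,H3] ; pick H3
  Q 14.148.0.2: descend 000011101001010000 ; hops seen [H2,H4] ; pick H4
  del 66.88.252.0/24 (clear depth 24)
  + 14.148.49.182/32 (H5) depth=32
  + 0.0.0.0/0 (H6) depth=0

== LOOKUPS ==
["no-route","H6","H4","H4","H3","H5","H3","H0","H2","H4","H4","H3","H4"]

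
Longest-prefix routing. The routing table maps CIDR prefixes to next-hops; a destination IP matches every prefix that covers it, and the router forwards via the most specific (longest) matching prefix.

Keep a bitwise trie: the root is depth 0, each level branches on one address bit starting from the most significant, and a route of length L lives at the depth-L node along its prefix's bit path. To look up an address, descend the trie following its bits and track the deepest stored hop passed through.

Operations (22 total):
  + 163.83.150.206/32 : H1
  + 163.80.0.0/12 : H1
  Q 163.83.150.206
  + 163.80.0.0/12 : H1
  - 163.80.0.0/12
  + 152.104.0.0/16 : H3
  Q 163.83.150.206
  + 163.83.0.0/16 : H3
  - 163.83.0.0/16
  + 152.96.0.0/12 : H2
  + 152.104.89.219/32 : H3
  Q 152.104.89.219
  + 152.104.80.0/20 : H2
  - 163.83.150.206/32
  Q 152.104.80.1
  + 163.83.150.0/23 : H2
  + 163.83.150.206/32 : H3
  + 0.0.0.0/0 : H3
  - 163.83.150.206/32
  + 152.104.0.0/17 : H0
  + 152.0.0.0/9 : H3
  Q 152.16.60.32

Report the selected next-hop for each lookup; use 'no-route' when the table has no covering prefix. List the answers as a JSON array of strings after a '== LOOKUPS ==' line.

Apply in order:
  add 163.83.150.206/32 -> H1 at depth 32
  add 163.80.0.0/12 -> H1 at depth 12
  Q 163.83.150.206: descend 10100011010100111001011011001110 ; hops seen [H1,H1] ; pick H1
  add 163.80.0.0/12 -> H1 at depth 12
  del 163.80.0.0/12 (clear depth 12)
  add 152.104.0.0/16 -> H3 at depth 16
  Q 163.83.150.206: descend 10100011010100111001011011001110 ; hops seen [H1] ; pick H1
  add 163.83.0.0/16 -> H3 at depth 16
  del 163.83.0.0/16 (clear depth 16)
  add 152.96.0.0/12 -> H2 at depth 12
  add 152.104.89.219/32 -> H3 at depth 32
  Q 152.104.89.219: descend 10011000011010000101100111011011 ; hops seen [H2,H3,H3] ; pick H3
  add 152.104.80.0/20 -> H2 at depth 20
  del 163.83.150.206/32 (clear depth 32)
  Q 152.104.80.1: descend 10011000011010000101 ; hops seen [H2,H3,H2] ; pick H2
  add 163.83.150.0/23 -> H2 at depth 23
  add 163.83.150.206/32 -> H3 at depth 32
  add 0.0.0.0/0 -> H3 at depth 0
  del 163.83.150.206/32 (clear depth 32)
  add 152.104.0.0/17 -> H0 at depth 17
  add 152.0.0.0/9 -> H3 at depth 9
  Q 152.16.60.32: descend 100110000 ; hops seen [H3,H3] ; pick H3

== LOOKUPS ==
["H1","H1","H3","H2","H3"]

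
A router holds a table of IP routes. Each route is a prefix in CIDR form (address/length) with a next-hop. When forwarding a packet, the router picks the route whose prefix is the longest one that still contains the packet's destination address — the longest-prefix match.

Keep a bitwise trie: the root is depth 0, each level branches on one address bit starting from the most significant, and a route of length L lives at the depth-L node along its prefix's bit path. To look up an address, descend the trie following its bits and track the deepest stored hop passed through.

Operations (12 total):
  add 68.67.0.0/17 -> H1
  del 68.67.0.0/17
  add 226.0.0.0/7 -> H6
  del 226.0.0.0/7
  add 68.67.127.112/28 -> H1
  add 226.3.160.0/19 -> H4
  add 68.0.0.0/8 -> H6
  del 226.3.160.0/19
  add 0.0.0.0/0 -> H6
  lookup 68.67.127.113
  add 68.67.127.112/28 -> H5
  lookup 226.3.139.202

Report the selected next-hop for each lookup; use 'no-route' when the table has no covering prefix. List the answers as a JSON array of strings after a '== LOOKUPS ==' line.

Trace:
  add 68.67.0.0/17 -> H1 at depth 17
  - 68.67.0.0/17 clear@17
  add 226.0.0.0/7 -> H6 at depth 7
  - 226.0.0.0/7 clear@7
  add 68.67.127.112/28 -> H1 at depth 28
  add 226.3.160.0/19 -> H4 at depth 19
  add 68.0.0.0/8 -> H6 at depth 8
  - 226.3.160.0/19 clear@19
  add 0.0.0.0/0 -> H6 at depth 0
  lookup 68.67.127.113: bits 0100010001000011011111110111 walk d0:H6→d1:-→d2:-→d3:-→d4:-→d5:-→d6:-→d7:-→d8:H6→d9:-→d10:-→d11:-→d12:-→d13:-→d14:-→d15:-→d16:-→d17:-→d18:-→d19:-→d20:-→d21:-→d22:-→d23:-→d24:-→d25:-→d26:-→d27:-→d28:H1 -> H1
  add 68.67.127.112/28 -> H5 at depth 28
  lookup 226.3.139.202: bits 111000100000001110 walk d0:H6→d1:-→d2:-→d3:-→d4:-→d5:-→d6:-→d7:-→d8:-→d9:-→d10:-→d11:-→d12:-→d13:-→d14:-→d15:-→d16:-→d17:-→d18:- -> H6

== LOOKUPS ==
["H1","H6"]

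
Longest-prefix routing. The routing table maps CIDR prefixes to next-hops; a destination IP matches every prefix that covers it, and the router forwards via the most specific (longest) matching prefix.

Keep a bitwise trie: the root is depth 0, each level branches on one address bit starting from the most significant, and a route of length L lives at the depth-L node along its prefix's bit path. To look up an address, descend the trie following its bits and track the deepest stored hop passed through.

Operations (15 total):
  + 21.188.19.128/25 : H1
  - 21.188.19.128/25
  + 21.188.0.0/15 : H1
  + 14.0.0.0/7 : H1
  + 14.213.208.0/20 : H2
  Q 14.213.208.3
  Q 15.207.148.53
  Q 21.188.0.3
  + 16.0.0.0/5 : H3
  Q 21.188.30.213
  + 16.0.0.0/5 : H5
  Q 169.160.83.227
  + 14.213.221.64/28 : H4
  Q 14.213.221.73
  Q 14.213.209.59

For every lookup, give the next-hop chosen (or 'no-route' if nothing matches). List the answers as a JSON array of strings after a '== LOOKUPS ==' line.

Apply in order:
  add 21.188.19.128/25 -> H1 at depth 25
  - 21.188.19.128/25 clear@25
  add 21.188.0.0/15 -> H1 at depth 15
  add 14.0.0.0/7 -> H1 at depth 7
  add 14.213.208.0/20 -> H2 at depth 20
  ? 14.213.208.3  path d0:-→d1:-→d2:-→d3:-→d4:-→d5:-→d6:-→d7:H1→d8:-→d9:-→d10:-→d11:-→d12:-→d13:-→d14:-→d15:-→d16:-→d17:-→d18:-→d19:-→d20:H2  best=H2
  ? 15.207.148.53  path d0:-→d1:-→d2:-→d3:-→d4:-→d5:-→d6:-→d7:H1  best=H1
  ? 21.188.0.3  path d0:-→d1:-→d2:-→d3:-→d4:-→d5:-→d6:-→d7:-→d8:-→d9:-→d10:-→d11:-→d12:-→d13:-→d14:-→d15:H1→d16:-→d17:-→d18:-→d19:-  best=H1
  add 16.0.0.0/5 -> H3 at depth 5
  ? 21.188.30.213  path d0:-→d1:-→d2:-→d3:-→d4:-→d5:H3→d6:-→d7:-→d8:-→d9:-→d10:-→d11:-→d12:-→d13:-→d14:-→d15:H1→d16:-→d17:-→d18:-→d19:-→d20:-  best=H1
  add 16.0.0.0/5 -> H5 at depth 5
  ? 169.160.83.227  path d0:-  best=no-route
  add 14.213.221.64/28 -> H4 at depth 28
  ? 14.213.221.73  path d0:-→d1:-→d2:-→d3:-→d4:-→d5:-→d6:-→d7:H1→d8:-→d9:-→d10:-→d11:-→d12:-→d13:-→d14:-→d15:-→d16:-→d17:-→d18:-→d19:-→d20:H2→d21:-→d22:-→d23:-→d24:-→d25:-→d26:-→d27:-→d28:H4  best=H4
  ? 14.213.209.59  path d0:-→d1:-→d2:-→d3:-→d4:-→d5:-→d6:-→d7:H1→d8:-→d9:-→d10:-→d11:-→d12:-→d13:-→d14:-→d15:-→d16:-→d17:-→d18:-→d19:-→d20:H2  best=H2

== LOOKUPS ==
["H2","H1","H1","H1","no-route","H4","H2"]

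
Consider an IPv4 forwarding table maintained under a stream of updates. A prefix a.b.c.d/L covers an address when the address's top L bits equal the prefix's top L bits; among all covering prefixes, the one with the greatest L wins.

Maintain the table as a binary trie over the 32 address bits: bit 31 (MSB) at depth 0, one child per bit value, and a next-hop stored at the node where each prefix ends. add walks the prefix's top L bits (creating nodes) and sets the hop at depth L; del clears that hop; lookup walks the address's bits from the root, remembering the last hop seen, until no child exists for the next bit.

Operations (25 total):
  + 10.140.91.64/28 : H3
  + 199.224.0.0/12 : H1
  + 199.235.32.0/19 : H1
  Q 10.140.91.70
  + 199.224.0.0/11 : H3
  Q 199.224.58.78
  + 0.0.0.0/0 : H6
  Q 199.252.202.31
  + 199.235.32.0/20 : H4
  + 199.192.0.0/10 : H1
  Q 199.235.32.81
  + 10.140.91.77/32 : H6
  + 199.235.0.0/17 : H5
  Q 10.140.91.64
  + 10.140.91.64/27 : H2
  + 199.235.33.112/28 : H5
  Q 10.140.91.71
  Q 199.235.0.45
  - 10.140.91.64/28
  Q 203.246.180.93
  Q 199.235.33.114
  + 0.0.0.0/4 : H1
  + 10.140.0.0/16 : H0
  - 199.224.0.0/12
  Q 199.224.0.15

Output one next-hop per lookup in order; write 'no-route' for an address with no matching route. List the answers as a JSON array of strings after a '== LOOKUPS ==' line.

Apply in order:
  + 10.140.91.64/28 (H3) depth=28
  + 199.224.0.0/12 (H1) depth=12
  + 199.235.32.0/19 (H1) depth=19
  Q 10.140.91.70: descend 0000101010001100010110110100 ; hops seen [H3] ; pick H3
  + 199.224.0.0/11 (H3) depth=11
  Q 199.224.58.78: descend 110001111110 ; hops seen [H3,H1] ; pick H1
  + 0.0.0.0/0 (H6) depth=0
  Q 199.252.202.31: descend 11000111111 ; hops seen [H6,H3] ; pick H3
  + 199.235.32.0/20 (H4) depth=20
  + 199.192.0.0/10 (H1) depth=10
  Q 199.235.32.81: descend 11000111111010110010 ; hops seen [H6,H1,H3,H1,H1,H4] ; pick H4
  + 10.140.91.77/32 (H6) depth=32
  + 199.235.0.0/17 (H5) depth=17
  Q 10.140.91.64: descend 0000101010001100010110110100 ; hops seen [H6,H3] ; pick H3
  + 10.140.91.64/27 (H2) depth=27
  + 199.235.33.112/28 (H5) depth=28
  Q 10.140.91.71: descend 0000101010001100010110110100 ; hops seen [H6,H2,H3] ; pick H3
  Q 199.235.0.45: descend 110001111110101100 ; hops seen [H6,H1,H3,H1,H5] ; pick H5
  - 10.140.91.64/28 clear@28
  Q 203.246.180.93: descend 1100 ; hops seen [H6] ; pick H6
  Q 199.235.33.114: descend 1100011111101011001000010111 ; hops seen [H6,H1,H3,H1,H5,H1,H4,H5] ; pick H5
  + 0.0.0.0/4 (H1) depth=4
  + 10.140.0.0/16 (H0) depth=16
  - 199.224.0.0/12 clear@12
  Q 199.224.0.15: descend 110001111110 ; hops seen [H6,H1,H3] ; pick H3

== LOOKUPS ==
["H3","H1","H3","H4","H3","H3","H5","H6","H5","H3"]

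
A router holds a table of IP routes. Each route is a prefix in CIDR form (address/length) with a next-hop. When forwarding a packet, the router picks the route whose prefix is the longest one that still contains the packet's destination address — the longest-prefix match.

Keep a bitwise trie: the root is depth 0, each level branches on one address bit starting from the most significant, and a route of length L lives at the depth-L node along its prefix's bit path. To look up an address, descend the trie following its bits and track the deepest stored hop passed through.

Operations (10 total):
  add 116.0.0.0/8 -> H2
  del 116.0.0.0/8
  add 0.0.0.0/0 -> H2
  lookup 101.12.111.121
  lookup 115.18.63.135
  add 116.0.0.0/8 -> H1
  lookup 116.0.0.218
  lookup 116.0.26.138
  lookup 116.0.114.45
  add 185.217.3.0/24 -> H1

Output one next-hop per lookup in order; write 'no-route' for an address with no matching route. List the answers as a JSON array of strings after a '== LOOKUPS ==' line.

Trace:
  + 116.0.0.0/8 (H2) depth=8
  - 116.0.0.0/8 clear@8
  + 0.0.0.0/0 (H2) depth=0
  Q 101.12.111.121: descend 011 ; hops seen [H2] ; pick H2
  Q 115.18.63.135: descend 01110 ; hops seen [H2] ; pick H2
  + 116.0.0.0/8 (H1) depth=8
  Q 116.0.0.218: descend 01110100 ; hops seen [H2,H1] ; pick H1
  Q 116.0.26.138: descend 01110100 ; hops seen [H2,H1] ; pick H1
  Q 116.0.114.45: descend 01110100 ; hops seen [H2,H1] ; pick H1
  + 185.217.3.0/24 (H1) depth=24

== LOOKUPS ==
["H2","H2","H1","H1","H1"]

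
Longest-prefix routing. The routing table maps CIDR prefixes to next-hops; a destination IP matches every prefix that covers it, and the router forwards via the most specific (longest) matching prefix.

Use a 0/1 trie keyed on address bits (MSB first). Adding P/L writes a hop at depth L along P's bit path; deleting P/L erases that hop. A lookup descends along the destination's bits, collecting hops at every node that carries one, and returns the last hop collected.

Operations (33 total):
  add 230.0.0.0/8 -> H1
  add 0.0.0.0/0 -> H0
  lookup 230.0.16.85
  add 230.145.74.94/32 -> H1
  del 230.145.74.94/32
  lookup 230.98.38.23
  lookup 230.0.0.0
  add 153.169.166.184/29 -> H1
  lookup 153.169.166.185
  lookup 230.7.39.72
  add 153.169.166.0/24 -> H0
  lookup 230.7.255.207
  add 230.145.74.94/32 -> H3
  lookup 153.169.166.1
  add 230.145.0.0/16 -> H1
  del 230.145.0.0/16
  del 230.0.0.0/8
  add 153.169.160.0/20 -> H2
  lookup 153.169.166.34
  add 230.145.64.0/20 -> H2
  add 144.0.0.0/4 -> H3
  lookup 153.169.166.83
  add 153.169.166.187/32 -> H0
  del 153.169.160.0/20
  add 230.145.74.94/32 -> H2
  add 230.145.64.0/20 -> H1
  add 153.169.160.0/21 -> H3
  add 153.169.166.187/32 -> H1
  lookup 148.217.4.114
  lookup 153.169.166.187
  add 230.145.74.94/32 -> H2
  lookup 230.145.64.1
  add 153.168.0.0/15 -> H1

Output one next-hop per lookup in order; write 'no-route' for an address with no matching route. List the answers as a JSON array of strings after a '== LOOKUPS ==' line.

Process each operation:
  + 230.0.0.0/8 (H1) depth=8
  + 0.0.0.0/0 (H0) depth=0
  lookup 230.0.16.85: bits 11100110 walk d0:H0→d1:-→d2:-→d3:-→d4:-→d5:-→d6:-→d7:-→d8:H1 -> H1
  + 230.145.74.94/32 (H1) depth=32
  - 230.145.74.94/32 clear@32
  lookup 230.98.38.23: bits 11100110 walk d0:H0→d1:-→d2:-→d3:-→d4:-→d5:-→d6:-→d7:-→d8:H1 -> H1
  lookup 230.0.0.0: bits 11100110 walk d0:H0→d1:-→d2:-→d3:-→d4:-→d5:-→d6:-→d7:-→d8:H1 -> H1
  + 153.169.166.184/29 (H1) depth=29
  lookup 153.169.166.185: bits 10011001101010011010011010111 walk d0:H0→d1:-→d2:-→d3:-→d4:-→d5:-→d6:-→d7:-→d8:-→d9:-→d10:-→d11:-→d12:-→d13:-→d14:-→d15:-→d16:-→d17:-→d18:-→d19:-→d20:-→d21:-→d22:-→d23:-→d24:-→d25:-→d26:-→d27:-→d28:-→d29:H1 -> H1
  lookup 230.7.39.72: bits 11100110 walk d0:H0→d1:-→d2:-→d3:-→d4:-→d5:-→d6:-→d7:-→d8:H1 -> H1
  + 153.169.166.0/24 (H0) depth=24
  lookup 230.7.255.207: bits 11100110 walk d0:H0→d1:-→d2:-→d3:-→d4:-→d5:-→d6:-→d7:-→d8:H1 -> H1
  + 230.145.74.94/32 (H3) depth=32
  lookup 153.169.166.1: bits 100110011010100110100110 walk d0:H0→d1:-→d2:-→d3:-→d4:-→d5:-→d6:-→d7:-→d8:-→d9:-→d10:-→d11:-→d12:-→d13:-→d14:-→d15:-→d16:-→d17:-→d18:-→d19:-→d20:-→d21:-→d22:-→d23:-→d24:H0 -> H0
  + 230.145.0.0/16 (H1) depth=16
  - 230.145.0.0/16 clear@16
  - 230.0.0.0/8 clear@8
  + 153.169.160.0/20 (H2) depth=20
  lookup 153.169.166.34: bits 100110011010100110100110 walk d0:H0→d1:-→d2:-→d3:-→d4:-→d5:-→d6:-→d7:-→d8:-→d9:-→d10:-→d11:-→d12:-→d13:-→d14:-→d15:-→d16:-→d17:-→d18:-→d19:-→d20:H2→d21:-→d22:-→d23:-→d24:H0 -> H0
  + 230.145.64.0/20 (H2) depth=20
  + 144.0.0.0/4 (H3) depth=4
  lookup 153.169.166.83: bits 100110011010100110100110 walk d0:H0→d1:-→d2:-→d3:-→d4:H3→d5:-→d6:-→d7:-→d8:-→d9:-→d10:-→d11:-→d12:-→d13:-→d14:-→d15:-→d16:-→d17:-→d18:-→d19:-→d20:H2→d21:-→d22:-→d23:-→d24:H0 -> H0
  + 153.169.166.187/32 (H0) depth=32
  - 153.169.160.0/20 clear@20
  + 230.145.74.94/32 (H2) depth=32
  + 230.145.64.0/20 (H1) depth=20
  + 153.169.160.0/21 (H3) depth=21
  + 153.169.166.187/32 (H1) depth=32
  lookup 148.217.4.114: bits 1001 walk d0:H0→d1:-→d2:-→d3:-→d4:H3 -> H3
  lookup 153.169.166.187: bits 10011001101010011010011010111011 walk d0:H0→d1:-→d2:-→d3:-→d4:H3→d5:-→d6:-→d7:-→d8:-→d9:-→d10:-→d11:-→d12:-→d13:-→d14:-→d15:-→d16:-→d17:-→d18:-→d19:-→d20:-→d21:H3→d22:-→d23:-→d24:H0→d25:-→d26:-→d27:-→d28:-→d29:H1→d30:-→d31:-→d32:H1 -> H1
  + 230.145.74.94/32 (H2) depth=32
  lookup 230.145.64.1: bits 11100110100100010100 walk d0:H0→d1:-→d2:-→d3:-→d4:-→d5:-→d6:-→d7:-→d8:-→d9:-→d10:-→d11:-→d12:-→d13:-→d14:-→d15:-→d16:-→d17:-→d18:-→d19:-→d20:H1 -> H1
  + 153.168.0.0/15 (H1) depth=15

== LOOKUPS ==
["H1","H1","H1","H1","H1","H1","H0","H0","H0","H3","H1","H1"]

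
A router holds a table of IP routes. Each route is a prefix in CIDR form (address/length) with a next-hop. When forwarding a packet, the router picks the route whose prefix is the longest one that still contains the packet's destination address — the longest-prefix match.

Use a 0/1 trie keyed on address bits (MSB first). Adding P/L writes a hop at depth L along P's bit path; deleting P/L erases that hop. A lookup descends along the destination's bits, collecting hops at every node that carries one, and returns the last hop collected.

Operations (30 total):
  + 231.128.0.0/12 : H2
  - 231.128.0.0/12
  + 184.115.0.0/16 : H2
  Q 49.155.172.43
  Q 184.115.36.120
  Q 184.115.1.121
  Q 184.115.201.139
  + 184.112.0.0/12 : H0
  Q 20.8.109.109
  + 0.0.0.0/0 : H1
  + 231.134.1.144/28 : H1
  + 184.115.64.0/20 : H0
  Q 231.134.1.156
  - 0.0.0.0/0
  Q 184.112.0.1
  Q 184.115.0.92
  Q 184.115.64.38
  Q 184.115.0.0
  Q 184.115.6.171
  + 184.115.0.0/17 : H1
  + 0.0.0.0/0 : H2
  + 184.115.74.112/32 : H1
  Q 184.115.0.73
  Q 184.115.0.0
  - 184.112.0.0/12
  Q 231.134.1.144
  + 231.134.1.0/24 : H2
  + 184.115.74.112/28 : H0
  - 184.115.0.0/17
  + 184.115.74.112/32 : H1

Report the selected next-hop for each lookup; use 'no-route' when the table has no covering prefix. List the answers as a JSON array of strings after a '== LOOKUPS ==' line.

Process each operation:
  add 231.128.0.0/12 -> H2 at depth 12
  - 231.128.0.0/12 clear@12
  add 184.115.0.0/16 -> H2 at depth 16
  ? 49.155.172.43  path d0:-  best=no-route
  ? 184.115.36.120  path d0:-→d1:-→d2:-→d3:-→d4:-→d5:-→d6:-→d7:-→d8:-→d9:-→d10:-→d11:-→d12:-→d13:-→d14:-→d15:-→d16:H2  best=H2
  ? 184.115.1.121  path d0:-→d1:-→d2:-→d3:-→d4:-→d5:-→d6:-→d7:-→d8:-→d9:-→d10:-→d11:-→d12:-→d13:-→d14:-→d15:-→d16:H2  best=H2
  ? 184.115.201.139  path d0:-→d1:-→d2:-→d3:-→d4:-→d5:-→d6:-→d7:-→d8:-→d9:-→d10:-→d11:-→d12:-→d13:-→d14:-→d15:-→d16:H2  best=H2
  add 184.112.0.0/12 -> H0 at depth 12
  ? 20.8.109.109  path d0:-  best=no-route
  add 0.0.0.0/0 -> H1 at depth 0
  add 231.134.1.144/28 -> H1 at depth 28
  add 184.115.64.0/20 -> H0 at depth 20
  ? 231.134.1.156  path d0:H1→d1:-→d2:-→d3:-→d4:-→d5:-→d6:-→d7:-→d8:-→d9:-→d10:-→d11:-→d12:-→d13:-→d14:-→d15:-→d16:-→d17:-→d18:-→d19:-→d20:-→d21:-→d22:-→d23:-→d24:-→d25:-→d26:-→d27:-→d28:H1  best=H1
  - 0.0.0.0/0 clear@0
  ? 184.112.0.1  path d0:-→d1:-→d2:-→d3:-→d4:-→d5:-→d6:-→d7:-→d8:-→d9:-→d10:-→d11:-→d12:H0→d13:-→d14:-  best=H0
  ? 184.115.0.92  path d0:-→d1:-→d2:-→d3:-→d4:-→d5:-→d6:-→d7:-→d8:-→d9:-→d10:-→d11:-→d12:H0→d13:-→d14:-→d15:-→d16:H2→d17:-  best=H2
  ? 184.115.64.38  path d0:-→d1:-→d2:-→d3:-→d4:-→d5:-→d6:-→d7:-→d8:-→d9:-→d10:-→d11:-→d12:H0→d13:-→d14:-→d15:-→d16:H2→d17:-→d18:-→d19:-→d20:H0  best=H0
  ? 184.115.0.0  path d0:-→d1:-→d2:-→d3:-→d4:-→d5:-→d6:-→d7:-→d8:-→d9:-→d10:-→d11:-→d12:H0→d13:-→d14:-→d15:-→d16:H2→d17:-  best=H2
  ? 184.115.6.171  path d0:-→d1:-→d2:-→d3:-→d4:-→d5:-→d6:-→d7:-→d8:-→d9:-→d10:-→d11:-→d12:H0→d13:-→d14:-→d15:-→d16:H2→d17:-  best=H2
  add 184.115.0.0/17 -> H1 at depth 17
  add 0.0.0.0/0 -> H2 at depth 0
  add 184.115.74.112/32 -> H1 at depth 32
  ? 184.115.0.73  path d0:H2→d1:-→d2:-→d3:-→d4:-→d5:-→d6:-→d7:-→d8:-→d9:-→d10:-→d11:-→d12:H0→d13:-→d14:-→d15:-→d16:H2→d17:H1  best=H1
  ? 184.115.0.0  path d0:H2→d1:-→d2:-→d3:-→d4:-→d5:-→d6:-→d7:-→d8:-→d9:-→d10:-→d11:-→d12:H0→d13:-→d14:-→d15:-→d16:H2→d17:H1  best=H1
  - 184.112.0.0/12 clear@12
  ? 231.134.1.144  path d0:H2→d1:-→d2:-→d3:-→d4:-→d5:-→d6:-→d7:-→d8:-→d9:-→d10:-→d11:-→d12:-→d13:-→d14:-→d15:-→d16:-→d17:-→d18:-→d19:-→d20:-→d21:-→d22:-→d23:-→d24:-→d25:-→d26:-→d27:-→d28:H1  best=H1
  add 231.134.1.0/24 -> H2 at depth 24
  add 184.115.74.112/28 -> H0 at depth 28
  - 184.115.0.0/17 clear@17
  add 184.115.74.112/32 -> H1 at depth 32

== LOOKUPS ==
["no-route","H2","H2","H2","no-route","H1","H0","H2","H0","H2","H2","H1","H1","H1"]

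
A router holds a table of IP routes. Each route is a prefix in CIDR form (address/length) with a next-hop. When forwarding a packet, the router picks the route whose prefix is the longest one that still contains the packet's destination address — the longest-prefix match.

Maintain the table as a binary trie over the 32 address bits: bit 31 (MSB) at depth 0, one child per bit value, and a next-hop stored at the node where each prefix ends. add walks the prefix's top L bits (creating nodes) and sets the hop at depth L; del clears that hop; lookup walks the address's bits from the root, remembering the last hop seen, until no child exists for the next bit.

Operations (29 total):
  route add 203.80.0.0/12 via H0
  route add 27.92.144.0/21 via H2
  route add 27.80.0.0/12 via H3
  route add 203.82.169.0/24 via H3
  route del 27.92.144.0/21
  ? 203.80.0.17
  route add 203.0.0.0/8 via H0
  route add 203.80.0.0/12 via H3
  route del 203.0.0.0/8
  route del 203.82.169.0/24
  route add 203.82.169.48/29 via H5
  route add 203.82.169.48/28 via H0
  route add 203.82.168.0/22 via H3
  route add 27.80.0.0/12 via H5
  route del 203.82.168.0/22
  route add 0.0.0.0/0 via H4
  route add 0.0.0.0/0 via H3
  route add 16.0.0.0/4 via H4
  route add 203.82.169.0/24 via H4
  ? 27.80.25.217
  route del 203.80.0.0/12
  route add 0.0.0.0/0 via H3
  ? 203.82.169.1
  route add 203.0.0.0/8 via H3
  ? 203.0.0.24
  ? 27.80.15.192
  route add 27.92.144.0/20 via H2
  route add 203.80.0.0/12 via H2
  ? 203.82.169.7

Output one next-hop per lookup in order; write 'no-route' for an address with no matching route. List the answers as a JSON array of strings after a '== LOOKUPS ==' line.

Apply in order:
  + 203.80.0.0/12 (H0) depth=12
  + 27.92.144.0/21 (H2) depth=21
  + 27.80.0.0/12 (H3) depth=12
  + 203.82.169.0/24 (H3) depth=24
  - 27.92.144.0/21 clear@21
  Q 203.80.0.17: descend 11001011010100 ; hops seen [H0] ; pick H0
  + 203.0.0.0/8 (H0) depth=8
  + 203.80.0.0/12 (H3) depth=12
  - 203.0.0.0/8 clear@8
  - 203.82.169.0/24 clear@24
  + 203.82.169.48/29 (H5) depth=29
  + 203.82.169.48/28 (H0) depth=28
  + 203.82.168.0/22 (H3) depth=22
  + 27.80.0.0/12 (H5) depth=12
  - 203.82.168.0/22 clear@22
  + 0.0.0.0/0 (H4) depth=0
  + 0.0.0.0/0 (H3) depth=0
  + 16.0.0.0/4 (H4) depth=4
  + 203.82.169.0/24 (H4) depth=24
  Q 27.80.25.217: descend 000110110101 ; hops seen [H3,H4,H5] ; pick H5
  - 203.80.0.0/12 clear@12
  + 0.0.0.0/0 (H3) depth=0
  Q 203.82.169.1: descend 11001011010100101010100100 ; hops seen [H3,H4] ; pick H4
  + 203.0.0.0/8 (H3) depth=8
  Q 203.0.0.24: descend 110010110 ; hops seen [H3,H3] ; pick H3
  Q 27.80.15.192: descend 000110110101 ; hops seen [H3,H4,H5] ; pick H5
  + 27.92.144.0/20 (H2) depth=20
  + 203.80.0.0/12 (H2) depth=12
  Q 203.82.169.7: descend 11001011010100101010100100 ; hops seen [H3,H3,H2,H4] ; pick H4

== LOOKUPS ==
["H0","H5","H4","H3","H5","H4"]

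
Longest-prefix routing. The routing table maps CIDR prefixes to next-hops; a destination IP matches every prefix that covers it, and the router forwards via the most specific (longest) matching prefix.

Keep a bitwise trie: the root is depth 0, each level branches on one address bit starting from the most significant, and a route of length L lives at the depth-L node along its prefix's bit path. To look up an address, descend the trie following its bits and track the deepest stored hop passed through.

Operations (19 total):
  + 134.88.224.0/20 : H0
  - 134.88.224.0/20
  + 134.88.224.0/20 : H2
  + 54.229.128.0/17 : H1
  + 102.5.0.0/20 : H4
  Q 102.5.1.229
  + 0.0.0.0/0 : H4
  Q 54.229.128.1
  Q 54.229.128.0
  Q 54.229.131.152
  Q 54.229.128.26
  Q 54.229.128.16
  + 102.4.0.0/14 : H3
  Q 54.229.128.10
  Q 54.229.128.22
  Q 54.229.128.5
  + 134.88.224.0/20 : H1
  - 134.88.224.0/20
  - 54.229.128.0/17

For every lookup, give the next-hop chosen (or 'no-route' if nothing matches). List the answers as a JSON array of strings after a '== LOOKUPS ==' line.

Trace:
  + 134.88.224.0/20 (H0) depth=20
  - 134.88.224.0/20 clear@20
  + 134.88.224.0/20 (H2) depth=20
  + 54.229.128.0/17 (H1) depth=17
  + 102.5.0.0/20 (H4) depth=20
  Q 102.5.1.229: descend 01100110000001010000 ; hops seen [H4] ; pick H4
  + 0.0.0.0/0 (H4) depth=0
  Q 54.229.128.1: descend 00110110111001011 ; hops seen [H4,H1] ; pick H1
  Q 54.229.128.0: descend 00110110111001011 ; hops seen [H4,H1] ; pick H1
  Q 54.229.131.152: descend 00110110111001011 ; hops seen [H4,H1] ; pick H1
  Q 54.229.128.26: descend 00110110111001011 ; hops seen [H4,H1] ; pick H1
  Q 54.229.128.16: descend 00110110111001011 ; hops seen [H4,H1] ; pick H1
  + 102.4.0.0/14 (H3) depth=14
  Q 54.229.128.10: descend 00110110111001011 ; hops seen [H4,H1] ; pick H1
  Q 54.229.128.22: descend 00110110111001011 ; hops seen [H4,H1] ; pick H1
  Q 54.229.128.5: descend 00110110111001011 ; hops seen [H4,H1] ; pick H1
  + 134.88.224.0/20 (H1) depth=20
  - 134.88.224.0/20 clear@20
  - 54.229.128.0/17 clear@17

== LOOKUPS ==
["H4","H1","H1","H1","H1","H1","H1","H1","H1"]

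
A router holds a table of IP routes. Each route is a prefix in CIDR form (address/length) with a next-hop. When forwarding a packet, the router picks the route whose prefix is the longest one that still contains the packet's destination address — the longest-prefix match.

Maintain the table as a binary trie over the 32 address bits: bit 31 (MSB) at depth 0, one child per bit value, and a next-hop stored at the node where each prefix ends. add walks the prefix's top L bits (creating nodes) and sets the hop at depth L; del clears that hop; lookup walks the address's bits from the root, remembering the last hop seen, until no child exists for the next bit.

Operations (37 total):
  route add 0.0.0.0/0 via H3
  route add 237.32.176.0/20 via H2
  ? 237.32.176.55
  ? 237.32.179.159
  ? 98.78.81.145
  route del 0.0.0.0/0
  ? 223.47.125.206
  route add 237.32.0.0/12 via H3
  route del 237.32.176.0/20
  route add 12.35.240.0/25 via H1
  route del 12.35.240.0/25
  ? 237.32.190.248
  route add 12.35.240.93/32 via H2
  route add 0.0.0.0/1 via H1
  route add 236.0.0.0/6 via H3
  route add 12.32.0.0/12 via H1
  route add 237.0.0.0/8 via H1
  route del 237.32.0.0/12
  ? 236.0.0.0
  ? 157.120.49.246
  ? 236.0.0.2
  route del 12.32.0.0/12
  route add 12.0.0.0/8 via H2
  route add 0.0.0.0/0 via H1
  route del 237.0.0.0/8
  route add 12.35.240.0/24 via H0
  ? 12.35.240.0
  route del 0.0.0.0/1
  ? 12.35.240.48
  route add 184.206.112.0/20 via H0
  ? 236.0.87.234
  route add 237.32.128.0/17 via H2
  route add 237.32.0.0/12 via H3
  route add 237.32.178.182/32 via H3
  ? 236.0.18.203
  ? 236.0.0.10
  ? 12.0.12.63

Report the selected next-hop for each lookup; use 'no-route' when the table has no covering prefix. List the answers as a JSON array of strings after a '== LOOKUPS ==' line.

Process each operation:
  + 0.0.0.0/0 (H3) depth=0
  + 237.32.176.0/20 (H2) depth=20
  ? 237.32.176.55  path d0:H3→d1:-→d2:-→d3:-→d4:-→d5:-→d6:-→d7:-→d8:-→d9:-→d10:-→d11:-→d12:-→d13:-→d14:-→d15:-→d16:-→d17:-→d18:-→d19:-→d20:H2  best=H2
  ? 237.32.179.159  path d0:H3→d1:-→d2:-→d3:-→d4:-→d5:-→d6:-→d7:-→d8:-→d9:-→d10:-→d11:-→d12:-→d13:-→d14:-→d15:-→d16:-→d17:-→d18:-→d19:-→d20:H2  best=H2
  ? 98.78.81.145  path d0:H3  best=H3
  - 0.0.0.0/0 clear@0
  ? 223.47.125.206  path d0:-→d1:-→d2:-  best=no-route
  + 237.32.0.0/12 (H3) depth=12
  - 237.32.176.0/20 clear@20
  + 12.35.240.0/25 (H1) depth=25
  - 12.35.240.0/25 clear@25
  ? 237.32.190.248  path d0:-→d1:-→d2:-→d3:-→d4:-→d5:-→d6:-→d7:-→d8:-→d9:-→d10:-→d11:-→d12:H3→d13:-→d14:-→d15:-→d16:-→d17:-→d18:-→d19:-→d20:-  best=H3
  + 12.35.240.93/32 (H2) depth=32
  + 0.0.0.0/1 (H1) depth=1
  + 236.0.0.0/6 (H3) depth=6
  + 12.32.0.0/12 (H1) depth=12
  + 237.0.0.0/8 (H1) depth=8
  - 237.32.0.0/12 clear@12
  ? 236.0.0.0  path d0:-→d1:-→d2:-→d3:-→d4:-→d5:-→d6:H3→d7:-  best=H3
  ? 157.120.49.246  path d0:-→d1:-  best=no-route
  ? 236.0.0.2  path d0:-→d1:-→d2:-→d3:-→d4:-→d5:-→d6:H3→d7:-  best=H3
  - 12.32.0.0/12 clear@12
  + 12.0.0.0/8 (H2) depth=8
  + 0.0.0.0/0 (H1) depth=0
  - 237.0.0.0/8 clear@8
  + 12.35.240.0/24 (H0) depth=24
  ? 12.35.240.0  path d0:H1→d1:H1→d2:-→d3:-→d4:-→d5:-→d6:-→d7:-→d8:H2→d9:-→d10:-→d11:-→d12:-→d13:-→d14:-→d15:-→d16:-→d17:-→d18:-→d19:-→d20:-→d21:-→d22:-→d23:-→d24:H0→d25:-  best=H0
  - 0.0.0.0/1 clear@1
  ? 12.35.240.48  path d0:H1→d1:-→d2:-→d3:-→d4:-→d5:-→d6:-→d7:-→d8:H2→d9:-→d10:-→d11:-→d12:-→d13:-→d14:-→d15:-→d16:-→d17:-→d18:-→d19:-→d20:-→d21:-→d22:-→d23:-→d24:H0→d25:-  best=H0
  + 184.206.112.0/20 (H0) depth=20
  ? 236.0.87.234  path d0:H1→d1:-→d2:-→d3:-→d4:-→d5:-→d6:H3→d7:-  best=H3
  + 237.32.128.0/17 (H2) depth=17
  + 237.32.0.0/12 (H3) depth=12
  + 237.32.178.182/32 (H3) depth=32
  ? 236.0.18.203  path d0:H1→d1:-→d2:-→d3:-→d4:-→d5:-→d6:H3→d7:-  best=H3
  ? 236.0.0.10  path d0:H1→d1:-→d2:-→d3:-→d4:-→d5:-→d6:H3→d7:-  best=H3
  ? 12.0.12.63  path d0:H1→d1:-→d2:-→d3:-→d4:-→d5:-→d6:-→d7:-→d8:H2→d9:-→d10:-  best=H2

== LOOKUPS ==
["H2","H2","H3","no-route","H3","H3","no-route","H3","H0","H0","H3","H3","H3","H2"]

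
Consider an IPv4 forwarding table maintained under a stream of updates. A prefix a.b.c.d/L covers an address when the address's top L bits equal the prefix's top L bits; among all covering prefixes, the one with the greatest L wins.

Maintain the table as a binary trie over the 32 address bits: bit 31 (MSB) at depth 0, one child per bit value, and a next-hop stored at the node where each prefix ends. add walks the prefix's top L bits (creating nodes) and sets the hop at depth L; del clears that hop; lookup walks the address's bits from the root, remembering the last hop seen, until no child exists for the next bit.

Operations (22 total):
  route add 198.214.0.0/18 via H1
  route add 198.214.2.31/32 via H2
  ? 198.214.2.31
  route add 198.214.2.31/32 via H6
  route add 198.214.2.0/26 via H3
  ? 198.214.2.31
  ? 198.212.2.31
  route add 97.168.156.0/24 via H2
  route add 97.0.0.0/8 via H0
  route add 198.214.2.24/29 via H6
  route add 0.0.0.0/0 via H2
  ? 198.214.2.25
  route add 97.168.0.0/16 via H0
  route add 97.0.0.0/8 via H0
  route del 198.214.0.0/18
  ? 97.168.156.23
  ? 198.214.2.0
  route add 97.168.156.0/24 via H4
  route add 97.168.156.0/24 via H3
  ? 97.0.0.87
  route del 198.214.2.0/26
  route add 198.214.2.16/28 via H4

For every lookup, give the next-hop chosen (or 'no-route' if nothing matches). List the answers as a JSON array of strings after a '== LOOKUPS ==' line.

Apply in order:
  + 198.214.0.0/18 (H1) depth=18
  + 198.214.2.31/32 (H2) depth=32
  Q 198.214.2.31: descend 11000110110101100000001000011111 ; hops seen [H1,H2] ; pick H2
  + 198.214.2.31/32 (H6) depth=32
  + 198.214.2.0/26 (H3) depth=26
  Q 198.214.2.31: descend 11000110110101100000001000011111 ; hops seen [H1,H3,H6] ; pick H6
  Q 198.212.2.31: descend 11000110110101 ; hops seen [∅] ; pick no-route
  + 97.168.156.0/24 (H2) depth=24
  + 97.0.0.0/8 (H0) depth=8
  + 198.214.2.24/29 (H6) depth=29
  + 0.0.0.0/0 (H2) depth=0
  Q 198.214.2.25: descend 11000110110101100000001000011 ; hops seen [H2,H1,H3,H6] ; pick H6
  + 97.168.0.0/16 (H0) depth=16
  + 97.0.0.0/8 (H0) depth=8
  del 198.214.0.0/18 (clear depth 18)
  Q 97.168.156.23: descend 011000011010100010011100 ; hops seen [H2,H0,H0,H2] ; pick H2
  Q 198.214.2.0: descend 110001101101011000000010000 ; hops seen [H2,H3] ; pick H3
  + 97.168.156.0/24 (H4) depth=24
  + 97.168.156.0/24 (H3) depth=24
  Q 97.0.0.87: descend 01100001 ; hops seen [H2,H0] ; pick H0
  del 198.214.2.0/26 (clear depth 26)
  + 198.214.2.16/28 (H4) depth=28

== LOOKUPS ==
["H2","H6","no-route","H6","H2","H3","H0"]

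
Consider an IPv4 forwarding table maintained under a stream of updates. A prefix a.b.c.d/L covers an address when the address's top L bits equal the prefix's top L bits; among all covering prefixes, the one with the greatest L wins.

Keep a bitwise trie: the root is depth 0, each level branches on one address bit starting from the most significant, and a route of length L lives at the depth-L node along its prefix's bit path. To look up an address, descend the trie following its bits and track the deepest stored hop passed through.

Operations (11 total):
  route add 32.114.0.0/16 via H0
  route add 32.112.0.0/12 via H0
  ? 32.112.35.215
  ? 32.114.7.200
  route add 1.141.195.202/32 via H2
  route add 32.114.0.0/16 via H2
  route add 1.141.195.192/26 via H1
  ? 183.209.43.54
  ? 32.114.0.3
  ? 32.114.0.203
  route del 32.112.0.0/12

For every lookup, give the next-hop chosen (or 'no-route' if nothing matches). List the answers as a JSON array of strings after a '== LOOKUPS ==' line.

Process each operation:
  + 32.114.0.0/16 (H0) depth=16
  + 32.112.0.0/12 (H0) depth=12
  ? 32.112.35.215  path d0:-→d1:-→d2:-→d3:-→d4:-→d5:-→d6:-→d7:-→d8:-→d9:-→d10:-→d11:-→d12:H0→d13:-→d14:-  best=H0
  ? 32.114.7.200  path d0:-→d1:-→d2:-→d3:-→d4:-→d5:-→d6:-→d7:-→d8:-→d9:-→d10:-→d11:-→d12:H0→d13:-→d14:-→d15:-→d16:H0  best=H0
  + 1.141.195.202/32 (H2) depth=32
  + 32.114.0.0/16 (H2) depth=16
  + 1.141.195.192/26 (H1) depth=26
  ? 183.209.43.54  path d0:-  best=no-route
  ? 32.114.0.3  path d0:-→d1:-→d2:-→d3:-→d4:-→d5:-→d6:-→d7:-→d8:-→d9:-→d10:-→d11:-→d12:H0→d13:-→d14:-→d15:-→d16:H2  best=H2
  ? 32.114.0.203  path d0:-→d1:-→d2:-→d3:-→d4:-→d5:-→d6:-→d7:-→d8:-→d9:-→d10:-→d11:-→d12:H0→d13:-→d14:-→d15:-→d16:H2  best=H2
  - 32.112.0.0/12 clear@12

== LOOKUPS ==
["H0","H0","no-route","H2","H2"]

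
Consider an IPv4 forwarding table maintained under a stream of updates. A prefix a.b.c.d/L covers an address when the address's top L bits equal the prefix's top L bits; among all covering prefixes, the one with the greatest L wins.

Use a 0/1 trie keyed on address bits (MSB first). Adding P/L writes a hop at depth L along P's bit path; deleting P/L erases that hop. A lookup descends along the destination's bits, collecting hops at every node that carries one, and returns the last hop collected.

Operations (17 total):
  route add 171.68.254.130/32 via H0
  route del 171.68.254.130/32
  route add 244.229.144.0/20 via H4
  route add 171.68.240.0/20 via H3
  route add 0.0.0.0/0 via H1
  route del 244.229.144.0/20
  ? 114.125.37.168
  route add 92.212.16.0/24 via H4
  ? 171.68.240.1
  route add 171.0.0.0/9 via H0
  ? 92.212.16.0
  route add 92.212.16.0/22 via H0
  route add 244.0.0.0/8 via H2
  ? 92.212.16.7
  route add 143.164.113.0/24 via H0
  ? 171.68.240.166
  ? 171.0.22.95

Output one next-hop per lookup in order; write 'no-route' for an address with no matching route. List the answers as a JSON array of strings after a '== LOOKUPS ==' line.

Apply in order:
  + 171.68.254.130/32 (H0) depth=32
  del 171.68.254.130/32 (clear depth 32)
  + 244.229.144.0/20 (H4) depth=20
  + 171.68.240.0/20 (H3) depth=20
  + 0.0.0.0/0 (H1) depth=0
  del 244.229.144.0/20 (clear depth 20)
  ? 114.125.37.168  path d0:H1  best=H1
  + 92.212.16.0/24 (H4) depth=24
  ? 171.68.240.1  path d0:H1→d1:-→d2:-→d3:-→d4:-→d5:-→d6:-→d7:-→d8:-→d9:-→d10:-→d11:-→d12:-→d13:-→d14:-→d15:-→d16:-→d17:-→d18:-→d19:-→d20:H3  best=H3
  + 171.0.0.0/9 (H0) depth=9
  ? 92.212.16.0  path d0:H1→d1:-→d2:-→d3:-→d4:-→d5:-→d6:-→d7:-→d8:-→d9:-→d10:-→d11:-→d12:-→d13:-→d14:-→d15:-→d16:-→d17:-→d18:-→d19:-→d20:-→d21:-→d22:-→d23:-→d24:H4  best=H4
  + 92.212.16.0/22 (H0) depth=22
  + 244.0.0.0/8 (H2) depth=8
  ? 92.212.16.7  path d0:H1→d1:-→d2:-→d3:-→d4:-→d5:-→d6:-→d7:-→d8:-→d9:-→d10:-→d11:-→d12:-→d13:-→d14:-→d15:-→d16:-→d17:-→d18:-→d19:-→d20:-→d21:-→d22:H0→d23:-→d24:H4  best=H4
  + 143.164.113.0/24 (H0) depth=24
  ? 171.68.240.166  path d0:H1→d1:-→d2:-→d3:-→d4:-→d5:-→d6:-→d7:-→d8:-→d9:H0→d10:-→d11:-→d12:-→d13:-→d14:-→d15:-→d16:-→d17:-→d18:-→d19:-→d20:H3  best=H3
  ? 171.0.22.95  path d0:H1→d1:-→d2:-→d3:-→d4:-→d5:-→d6:-→d7:-→d8:-→d9:H0  best=H0

== LOOKUPS ==
["H1","H3","H4","H4","H3","H0"]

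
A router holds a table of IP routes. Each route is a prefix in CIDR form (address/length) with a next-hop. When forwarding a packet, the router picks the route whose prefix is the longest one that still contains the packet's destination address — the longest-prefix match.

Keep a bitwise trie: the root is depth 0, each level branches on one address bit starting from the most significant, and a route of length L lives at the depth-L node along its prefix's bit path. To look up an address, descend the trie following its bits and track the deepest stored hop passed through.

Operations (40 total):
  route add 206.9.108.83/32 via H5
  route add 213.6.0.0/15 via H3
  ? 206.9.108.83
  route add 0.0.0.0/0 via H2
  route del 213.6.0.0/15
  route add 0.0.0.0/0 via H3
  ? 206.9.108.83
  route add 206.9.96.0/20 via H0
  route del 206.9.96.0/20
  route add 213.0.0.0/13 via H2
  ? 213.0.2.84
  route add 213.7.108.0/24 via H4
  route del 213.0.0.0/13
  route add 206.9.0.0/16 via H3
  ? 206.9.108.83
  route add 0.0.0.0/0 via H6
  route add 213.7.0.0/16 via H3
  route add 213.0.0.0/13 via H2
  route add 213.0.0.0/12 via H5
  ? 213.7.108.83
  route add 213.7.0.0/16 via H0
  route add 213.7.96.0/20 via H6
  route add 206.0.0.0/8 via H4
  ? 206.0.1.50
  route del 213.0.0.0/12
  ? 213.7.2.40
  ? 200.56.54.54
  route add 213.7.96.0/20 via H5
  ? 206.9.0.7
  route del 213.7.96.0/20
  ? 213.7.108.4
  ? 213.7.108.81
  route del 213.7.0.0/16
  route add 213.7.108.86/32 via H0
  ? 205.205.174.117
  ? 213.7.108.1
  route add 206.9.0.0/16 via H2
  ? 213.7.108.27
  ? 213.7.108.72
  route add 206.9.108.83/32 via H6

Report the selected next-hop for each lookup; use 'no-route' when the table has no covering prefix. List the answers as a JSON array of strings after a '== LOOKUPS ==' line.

Process each operation:
  add 206.9.108.83/32 -> H5 at depth 32
  add 213.6.0.0/15 -> H3 at depth 15
  Q 206.9.108.83: descend 11001110000010010110110001010011 ; hops seen [H5] ; pick H5
  add 0.0.0.0/0 -> H2 at depth 0
  - 213.6.0.0/15 clear@15
  add 0.0.0.0/0 -> H3 at depth 0
  Q 206.9.108.83: descend 11001110000010010110110001010011 ; hops seen [H3,H5] ; pick H5
  add 206.9.96.0/20 -> H0 at depth 20
  - 206.9.96.0/20 clear@20
  add 213.0.0.0/13 -> H2 at depth 13
  Q 213.0.2.84: descend 1101010100000 ; hops seen [H3,H2] ; pick H2
  add 213.7.108.0/24 -> H4 at depth 24
  - 213.0.0.0/13 clear@13
  add 206.9.0.0/16 -> H3 at depth 16
  Q 206.9.108.83: descend 11001110000010010110110001010011 ; hops seen [H3,H3,H5] ; pick H5
  add 0.0.0.0/0 -> H6 at depth 0
  add 213.7.0.0/16 -> H3 at depth 16
  add 213.0.0.0/13 -> H2 at depth 13
  add 213.0.0.0/12 -> H5 at depth 12
  Q 213.7.108.83: descend 110101010000011101101100 ; hops seen [H6,H5,H2,H3,H4] ; pick H4
  add 213.7.0.0/16 -> H0 at depth 16
  add 213.7.96.0/20 -> H6 at depth 20
  add 206.0.0.0/8 -> H4 at depth 8
  Q 206.0.1.50: descend 110011100000 ; hops seen [H6,H4] ; pick H4
  - 213.0.0.0/12 clear@12
  Q 213.7.2.40: descend 11010101000001110 ; hops seen [H6,H2,H0] ; pick H0
  Q 200.56.54.54: descend 11001 ; hops seen [H6] ; pick H6
  add 213.7.96.0/20 -> H5 at depth 20
  Q 206.9.0.7: descend 11001110000010010 ; hops seen [H6,H4,H3] ; pick H3
  - 213.7.96.0/20 clear@20
  Q 213.7.108.4: descend 110101010000011101101100 ; hops seen [H6,H2,H0,H4] ; pick H4
  Q 213.7.108.81: descend 110101010000011101101100 ; hops seen [H6,H2,H0,H4] ; pick H4
  - 213.7.0.0/16 clear@16
  add 213.7.108.86/32 -> H0 at depth 32
  Q 205.205.174.117: descend 110011 ; hops seen [H6] ; pick H6
  Q 213.7.108.1: descend 1101010100000111011011000 ; hops seen [H6,H2,H4] ; pick H4
  add 206.9.0.0/16 -> H2 at depth 16
  Q 213.7.108.27: descend 1101010100000111011011000 ; hops seen [H6,H2,H4] ; pick H4
  Q 213.7.108.72: descend 110101010000011101101100010 ; hops seen [H6,H2,H4] ; pick H4
  add 206.9.108.83/32 -> H6 at depth 32

== LOOKUPS ==
["H5","H5","H2","H5","H4","H4","H0","H6","H3","H4","H4","H6","H4","H4","H4"]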